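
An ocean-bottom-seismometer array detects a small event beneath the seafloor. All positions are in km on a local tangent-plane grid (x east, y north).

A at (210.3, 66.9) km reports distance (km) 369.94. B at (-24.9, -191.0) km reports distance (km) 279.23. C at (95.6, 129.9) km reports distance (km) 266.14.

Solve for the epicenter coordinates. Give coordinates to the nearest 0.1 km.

-159.4 km east, 53.7 km north

Circle about each station: (x − 210.3)² + (y − 66.9)² = 369.94²; (x + 24.9)² + (y + 191.0)² = 279.23²; (x − 95.6)² + (y − 129.9)² = 266.14².
Subtracting pairs of circle equations eliminates x²+y² and gives linear equations (the radical axes):
-470.4 x − 515.8 y = 47285.52
-229.4 x + 126.0 y = 43336.77
Solving the 2×2 system: x ≈ -159.4, y ≈ 53.7 km.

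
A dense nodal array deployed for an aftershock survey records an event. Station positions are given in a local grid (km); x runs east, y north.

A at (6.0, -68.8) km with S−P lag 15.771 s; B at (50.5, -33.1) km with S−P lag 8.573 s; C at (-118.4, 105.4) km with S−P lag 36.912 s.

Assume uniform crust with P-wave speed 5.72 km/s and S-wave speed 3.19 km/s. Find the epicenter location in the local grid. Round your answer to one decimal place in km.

x ≈ 112.1 km, y ≈ -27.8 km

Distance from S−P lag: d = Δt · v_P v_S / (v_P − v_S) = Δt · (5.72·3.19)/(5.72−3.19) ≈ 7.2122·Δt.
So d_A = 113.74, d_B = 61.83, d_C = 266.22 km.
Circle about each station: (x − 6.0)² + (y + 68.8)² = 113.74²; (x − 50.5)² + (y + 33.1)² = 61.83²; (x + 118.4)² + (y − 105.4)² = 266.22².
Subtracting the A equation from the B and C equations removes the quadratic terms:
89.0 x + 71.4 y = 7990.26
-248.8 x + 348.4 y = -37578.02
Solving the 2×2 system: x ≈ 112.1, y ≈ -27.8 km.
Check against A (with the unrounded x, y): √((x − 6.0)²+(y + 68.8)²) = 113.73 ≈ 113.74 km. ✓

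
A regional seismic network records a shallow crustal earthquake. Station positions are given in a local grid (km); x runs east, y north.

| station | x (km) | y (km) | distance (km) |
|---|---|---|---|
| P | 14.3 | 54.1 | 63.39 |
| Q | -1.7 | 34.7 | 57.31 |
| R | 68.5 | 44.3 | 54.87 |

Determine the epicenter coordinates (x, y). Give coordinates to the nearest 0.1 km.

Circle about each station: (x − 14.3)² + (y − 54.1)² = 63.39²; (x + 1.7)² + (y − 34.7)² = 57.31²; (x − 68.5)² + (y − 44.3)² = 54.87².
Subtracting the P equation from the Q and R equations removes the quadratic terms:
-32.0 x − 38.8 y = -1190.46
108.4 x − 19.6 y = 4531.02
Solving the 2×2 system: x ≈ 41.2, y ≈ -3.3 km.

(41.2, -3.3)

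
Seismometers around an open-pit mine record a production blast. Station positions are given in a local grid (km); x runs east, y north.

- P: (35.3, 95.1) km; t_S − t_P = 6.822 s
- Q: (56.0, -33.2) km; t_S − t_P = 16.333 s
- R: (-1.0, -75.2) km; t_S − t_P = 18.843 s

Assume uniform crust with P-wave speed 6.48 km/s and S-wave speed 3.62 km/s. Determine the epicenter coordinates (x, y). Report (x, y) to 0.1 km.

-18.1 km east, 78.4 km north

Distance from S−P lag: d = Δt · v_P v_S / (v_P − v_S) = Δt · (6.48·3.62)/(6.48−3.62) ≈ 8.2020·Δt.
So d_P = 55.95, d_Q = 133.96, d_R = 154.55 km.
Circle about each station: (x − 35.3)² + (y − 95.1)² = 55.95²; (x − 56.0)² + (y + 33.2)² = 133.96²; (x + 1.0)² + (y + 75.2)² = 154.55².
Subtracting the P equation from the Q and R equations removes the quadratic terms:
41.4 x − 256.6 y = -20866.74
-72.6 x − 340.6 y = -25389.36
Solving the 2×2 system: x ≈ -18.1, y ≈ 78.4 km.
Check against P (with the unrounded x, y): √((x − 35.3)²+(y − 95.1)²) = 55.95 ≈ 55.95 km. ✓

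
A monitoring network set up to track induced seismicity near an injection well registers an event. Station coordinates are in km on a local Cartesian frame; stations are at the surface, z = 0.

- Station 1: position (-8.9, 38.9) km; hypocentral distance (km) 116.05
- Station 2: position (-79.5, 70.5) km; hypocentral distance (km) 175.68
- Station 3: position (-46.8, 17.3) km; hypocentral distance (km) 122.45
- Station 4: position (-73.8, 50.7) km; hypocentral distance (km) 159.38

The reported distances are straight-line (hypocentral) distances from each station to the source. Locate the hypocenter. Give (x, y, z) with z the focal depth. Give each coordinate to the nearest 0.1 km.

x ≈ 34.2 km, y ≈ -45.4 km, depth ≈ 67.1 km

Each station gives a sphere (x−x_i)² + (y−y_i)² + z² = d_i² (stations at z=0).
Subtracting the Station 1 sphere from Station 2 and Station 3: z² cancels, leaving linear equations in x and y:
-141.2 x + 63.2 y = -7697.78
-75.8 x − 43.2 y = -629.29
Solving: x ≈ 34.187, y ≈ -45.419 km (keep extra digits for the depth step; rounded: 34.2, -45.4).
Then from the Station 1 sphere: z² = 116.05² − (x + 8.9)² − (y − 38.9)² with x = 34.187, y = -45.419, so z ≈ 67.093 ≈ 67.1 km.
Check against Station 4 (with the unrounded solution): distance 159.38 ≈ 159.38 km. ✓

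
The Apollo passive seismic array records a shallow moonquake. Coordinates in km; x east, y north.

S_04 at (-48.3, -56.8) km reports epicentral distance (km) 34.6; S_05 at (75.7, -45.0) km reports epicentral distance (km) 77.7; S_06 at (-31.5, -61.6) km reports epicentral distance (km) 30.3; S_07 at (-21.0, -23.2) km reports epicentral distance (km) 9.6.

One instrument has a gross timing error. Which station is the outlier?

Solve using three stations at a time. Using S_04, S_06, S_07 (subtract circle equations pairwise → linear system) gives (x, y) ≈ (-23.9, -32.3).
Distances from that point to each station vs reported:
  S_04: calculated 34.6 vs reported 34.6 → residual 0.0 km
  S_05: calculated 100.4 vs reported 77.7 → residual 22.7 km
  S_06: calculated 30.3 vs reported 30.3 → residual 0.0 km
  S_07: calculated 9.5 vs reported 9.6 → residual 0.1 km
S_04, S_06, S_07 are mutually consistent (residuals ≈ 0); S_05 is off by 22.7 km.

S_05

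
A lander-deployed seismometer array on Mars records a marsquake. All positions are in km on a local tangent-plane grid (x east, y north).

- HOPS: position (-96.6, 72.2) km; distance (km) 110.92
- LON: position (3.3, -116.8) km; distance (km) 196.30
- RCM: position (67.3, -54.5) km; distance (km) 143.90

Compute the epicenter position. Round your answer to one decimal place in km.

14.1 km east, 79.2 km north

Circle about each station: (x + 96.6)² + (y − 72.2)² = 110.92²; (x − 3.3)² + (y + 116.8)² = 196.30²; (x − 67.3)² + (y + 54.5)² = 143.90².
Subtracting the HOPS equation from the LON and RCM equations removes the quadratic terms:
199.8 x − 378.0 y = -27121.71
327.8 x − 253.4 y = -15448.82
Solving the 2×2 system: x ≈ 14.1, y ≈ 79.2 km.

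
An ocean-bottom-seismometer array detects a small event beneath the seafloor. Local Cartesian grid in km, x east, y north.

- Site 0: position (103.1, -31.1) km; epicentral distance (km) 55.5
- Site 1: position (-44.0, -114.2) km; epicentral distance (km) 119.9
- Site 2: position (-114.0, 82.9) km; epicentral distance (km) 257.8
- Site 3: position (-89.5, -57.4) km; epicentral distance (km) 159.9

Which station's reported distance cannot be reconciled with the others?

Site 2

Solve using three stations at a time. Using Site 0, Site 1, Site 3 (subtract circle equations pairwise → linear system) gives (x, y) ≈ (69.4, -75.2).
Distances from that point to each station vs reported:
  Site 0: calculated 55.5 vs reported 55.5 → residual 0.0 km
  Site 1: calculated 119.9 vs reported 119.9 → residual 0.0 km
  Site 2: calculated 242.2 vs reported 257.8 → residual 15.6 km
  Site 3: calculated 159.9 vs reported 159.9 → residual 0.0 km
Site 0, Site 1, Site 3 are mutually consistent (residuals ≈ 0); Site 2 is off by 15.6 km.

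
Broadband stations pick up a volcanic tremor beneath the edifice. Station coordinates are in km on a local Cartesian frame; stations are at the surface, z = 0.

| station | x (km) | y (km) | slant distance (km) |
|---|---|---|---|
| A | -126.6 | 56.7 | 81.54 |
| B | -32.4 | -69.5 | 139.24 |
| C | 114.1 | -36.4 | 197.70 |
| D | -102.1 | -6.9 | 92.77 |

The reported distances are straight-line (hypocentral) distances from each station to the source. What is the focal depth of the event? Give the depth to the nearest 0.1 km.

z ≈ 33.9 km

Each station gives a sphere (x−x_i)² + (y−y_i)² + z² = d_i² (stations at z=0).
Subtracting the A sphere from B and C: z² cancels, leaving linear equations in x and y:
188.4 x − 252.4 y = -26101.45
481.4 x − 186.2 y = -37335.20
Solving: x ≈ -52.801, y ≈ 64.001 km (keep extra digits for the depth step; rounded: -52.8, 64.0).
Then from the A sphere: z² = 81.54² − (x + 126.6)² − (y − 56.7)² with x = -52.801, y = 64.001, so z ≈ 33.899 ≈ 33.9 km.
Check against D (with the unrounded solution): distance 92.77 ≈ 92.77 km. ✓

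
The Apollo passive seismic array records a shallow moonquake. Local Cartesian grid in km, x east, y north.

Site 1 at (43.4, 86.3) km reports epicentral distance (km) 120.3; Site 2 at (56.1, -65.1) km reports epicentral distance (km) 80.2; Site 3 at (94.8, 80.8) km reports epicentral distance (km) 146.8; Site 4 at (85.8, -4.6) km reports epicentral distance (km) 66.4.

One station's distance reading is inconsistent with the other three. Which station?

Site 4

Solve using three stations at a time. Using Site 1, Site 2, Site 3 (subtract circle equations pairwise → linear system) gives (x, y) ≈ (-10.9, -21.0).
Distances from that point to each station vs reported:
  Site 1: calculated 120.3 vs reported 120.3 → residual 0.0 km
  Site 2: calculated 80.2 vs reported 80.2 → residual 0.0 km
  Site 3: calculated 146.8 vs reported 146.8 → residual 0.0 km
  Site 4: calculated 98.1 vs reported 66.4 → residual 31.7 km
Site 1, Site 2, Site 3 are mutually consistent (residuals ≈ 0); Site 4 is off by 31.7 km.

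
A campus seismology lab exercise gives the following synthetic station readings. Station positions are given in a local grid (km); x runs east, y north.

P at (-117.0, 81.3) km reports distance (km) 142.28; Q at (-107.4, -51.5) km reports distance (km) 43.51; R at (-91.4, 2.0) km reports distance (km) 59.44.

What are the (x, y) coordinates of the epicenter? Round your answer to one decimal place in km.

Circle about each station: (x + 117.0)² + (y − 81.3)² = 142.28²; (x + 107.4)² + (y + 51.5)² = 43.51²; (x + 91.4)² + (y − 2.0)² = 59.44².
Subtracting pairs of circle equations eliminates x²+y² and gives linear equations (the radical axes):
19.2 x − 265.6 y = 12238.80
51.2 x − 158.6 y = 4769.75
Solving the 2×2 system: x ≈ -63.9, y ≈ -50.7 km.
Check against P (with the unrounded x, y): √((x + 117.0)²+(y − 81.3)²) = 142.28 ≈ 142.28 km. ✓

-63.9 km east, -50.7 km north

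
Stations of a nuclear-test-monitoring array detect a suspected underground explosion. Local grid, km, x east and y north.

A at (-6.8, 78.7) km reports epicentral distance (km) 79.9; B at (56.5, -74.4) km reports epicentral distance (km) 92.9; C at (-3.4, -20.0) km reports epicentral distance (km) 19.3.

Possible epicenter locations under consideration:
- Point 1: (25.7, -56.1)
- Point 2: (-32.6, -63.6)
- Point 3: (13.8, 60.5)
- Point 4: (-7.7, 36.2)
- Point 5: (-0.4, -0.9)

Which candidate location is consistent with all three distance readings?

Point 5

For each candidate, compare |candidate − station| to the reported distance:
Point 1: residuals A 58.8, B 57.1, C 27.1 → max 58.8 km
Point 2: residuals A 64.7, B 3.1, C 33.2 → max 64.7 km
Point 3: residuals A 52.4, B 48.6, C 63.0 → max 63.0 km
Point 4: residuals A 37.4, B 35.0, C 37.1 → max 37.4 km
Point 5: residuals A 0.0, B 0.1, C 0.0 → max 0.1 km
Only Point 5 has all residuals ≈ 0.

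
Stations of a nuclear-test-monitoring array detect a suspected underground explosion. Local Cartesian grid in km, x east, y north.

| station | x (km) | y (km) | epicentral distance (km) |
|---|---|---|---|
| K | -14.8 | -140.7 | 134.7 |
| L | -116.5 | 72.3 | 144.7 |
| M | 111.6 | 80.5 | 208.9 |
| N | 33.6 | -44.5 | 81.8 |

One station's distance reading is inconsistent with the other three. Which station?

Solve using three stations at a time. Using L, M, N (subtract circle equations pairwise → linear system) gives (x, y) ≈ (-47.5, -54.9).
Distances from that point to each station vs reported:
  K: calculated 91.9 vs reported 134.7 → residual 42.8 km
  L: calculated 144.7 vs reported 144.7 → residual 0.0 km
  M: calculated 208.9 vs reported 208.9 → residual 0.0 km
  N: calculated 81.8 vs reported 81.8 → residual 0.0 km
L, M, N are mutually consistent (residuals ≈ 0); K is off by 42.8 km.

K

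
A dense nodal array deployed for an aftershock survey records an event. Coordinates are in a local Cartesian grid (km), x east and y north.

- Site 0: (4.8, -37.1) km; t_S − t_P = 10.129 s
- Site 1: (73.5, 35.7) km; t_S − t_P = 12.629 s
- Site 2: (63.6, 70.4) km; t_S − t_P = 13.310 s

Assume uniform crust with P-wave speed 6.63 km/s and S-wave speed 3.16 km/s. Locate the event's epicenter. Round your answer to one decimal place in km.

-1.8 km east, 23.7 km north

Distance from S−P lag: d = Δt · v_P v_S / (v_P − v_S) = Δt · (6.63·3.16)/(6.63−3.16) ≈ 6.0377·Δt.
So d_Site 0 = 61.16, d_Site 1 = 76.25, d_Site 2 = 80.36 km.
Circle about each station: (x − 4.8)² + (y + 37.1)² = 61.16²; (x − 73.5)² + (y − 35.7)² = 76.25²; (x − 63.6)² + (y − 70.4)² = 80.36².
Subtracting pairs of circle equations eliminates x²+y² and gives linear equations (the radical axes):
137.4 x + 145.6 y = 3203.77
117.6 x + 215.0 y = 4884.49
Solving the 2×2 system: x ≈ -1.8, y ≈ 23.7 km.
Check against Site 0 (with the unrounded x, y): √((x − 4.8)²+(y + 37.1)²) = 61.16 ≈ 61.16 km. ✓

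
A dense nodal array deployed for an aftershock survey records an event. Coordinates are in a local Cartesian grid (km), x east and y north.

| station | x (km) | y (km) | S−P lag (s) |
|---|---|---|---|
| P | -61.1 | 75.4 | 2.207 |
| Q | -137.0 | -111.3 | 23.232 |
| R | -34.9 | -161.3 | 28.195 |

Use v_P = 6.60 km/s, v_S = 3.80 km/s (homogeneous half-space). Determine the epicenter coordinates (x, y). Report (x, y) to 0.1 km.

x ≈ -76.5 km, y ≈ 87.8 km

Distance from S−P lag: d = Δt · v_P v_S / (v_P − v_S) = Δt · (6.60·3.80)/(6.60−3.80) ≈ 8.9571·Δt.
So d_P = 19.77, d_Q = 208.09, d_R = 252.55 km.
Circle about each station: (x + 61.1)² + (y − 75.4)² = 19.77²; (x + 137.0)² + (y + 111.3)² = 208.09²; (x + 34.9)² + (y + 161.3)² = 252.55².
Subtracting pairs of circle equations eliminates x²+y² and gives linear equations (the radical axes):
-151.8 x − 373.4 y = -21172.28
52.4 x − 473.4 y = -45573.32
Solving the 2×2 system: x ≈ -76.5, y ≈ 87.8 km.
Check against P (with the unrounded x, y): √((x + 61.1)²+(y − 75.4)²) = 19.77 ≈ 19.77 km. ✓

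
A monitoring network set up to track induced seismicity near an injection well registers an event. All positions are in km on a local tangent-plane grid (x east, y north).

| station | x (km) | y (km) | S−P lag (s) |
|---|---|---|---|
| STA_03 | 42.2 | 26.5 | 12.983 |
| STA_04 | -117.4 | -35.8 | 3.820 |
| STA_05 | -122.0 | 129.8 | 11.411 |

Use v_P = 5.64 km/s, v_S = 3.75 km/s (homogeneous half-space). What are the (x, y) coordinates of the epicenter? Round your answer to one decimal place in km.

Distance from S−P lag: d = Δt · v_P v_S / (v_P − v_S) = Δt · (5.64·3.75)/(5.64−3.75) ≈ 11.1905·Δt.
So d_STA_03 = 145.29, d_STA_04 = 42.75, d_STA_05 = 127.69 km.
Circle about each station: (x − 42.2)² + (y − 26.5)² = 145.29²; (x + 117.4)² + (y + 35.8)² = 42.75²; (x + 122.0)² + (y − 129.8)² = 127.69².
Subtracting the STA_03 equation from the STA_04 and STA_05 equations removes the quadratic terms:
-319.2 x − 124.6 y = 31862.93
-328.4 x + 206.6 y = 34053.40
Solving the 2×2 system: x ≈ -101.3, y ≈ 3.8 km.
Check against STA_03 (with the unrounded x, y): √((x − 42.2)²+(y − 26.5)²) = 145.29 ≈ 145.29 km. ✓

-101.3 km east, 3.8 km north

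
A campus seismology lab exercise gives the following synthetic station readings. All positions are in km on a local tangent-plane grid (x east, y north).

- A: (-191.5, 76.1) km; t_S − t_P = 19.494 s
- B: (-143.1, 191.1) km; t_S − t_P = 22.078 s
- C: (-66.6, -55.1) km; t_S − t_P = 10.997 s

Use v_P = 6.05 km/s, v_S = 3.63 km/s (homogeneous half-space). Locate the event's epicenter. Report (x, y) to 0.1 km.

Distance from S−P lag: d = Δt · v_P v_S / (v_P − v_S) = Δt · (6.05·3.63)/(6.05−3.63) ≈ 9.0750·Δt.
So d_A = 176.91, d_B = 200.36, d_C = 99.80 km.
Circle about each station: (x + 191.5)² + (y − 76.1)² = 176.91²; (x + 143.1)² + (y − 191.1)² = 200.36²; (x + 66.6)² + (y + 55.1)² = 99.80².
Subtracting the A equation from the B and C equations removes the quadratic terms:
96.8 x + 230.0 y = 5686.38
249.8 x − 262.4 y = -13654.78
Solving the 2×2 system: x ≈ -19.9, y ≈ 33.1 km.

-19.9 km east, 33.1 km north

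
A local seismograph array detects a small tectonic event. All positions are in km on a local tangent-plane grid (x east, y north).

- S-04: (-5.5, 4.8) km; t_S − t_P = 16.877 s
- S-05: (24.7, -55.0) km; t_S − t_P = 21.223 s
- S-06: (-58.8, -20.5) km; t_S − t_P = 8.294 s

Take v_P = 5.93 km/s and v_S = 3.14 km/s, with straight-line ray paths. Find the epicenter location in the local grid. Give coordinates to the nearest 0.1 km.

(-113.9, -25.8)

Distance from S−P lag: d = Δt · v_P v_S / (v_P − v_S) = Δt · (5.93·3.14)/(5.93−3.14) ≈ 6.6739·Δt.
So d_S-04 = 112.64, d_S-05 = 141.64, d_S-06 = 55.35 km.
Circle about each station: (x + 5.5)² + (y − 4.8)² = 112.64²; (x − 24.7)² + (y + 55.0)² = 141.64²; (x + 58.8)² + (y + 20.5)² = 55.35².
Subtracting pairs of circle equations eliminates x²+y² and gives linear equations (the radical axes):
60.4 x − 119.6 y = -3792.32
-106.6 x − 50.6 y = 13448.55
Solving the 2×2 system: x ≈ -113.9, y ≈ -25.8 km.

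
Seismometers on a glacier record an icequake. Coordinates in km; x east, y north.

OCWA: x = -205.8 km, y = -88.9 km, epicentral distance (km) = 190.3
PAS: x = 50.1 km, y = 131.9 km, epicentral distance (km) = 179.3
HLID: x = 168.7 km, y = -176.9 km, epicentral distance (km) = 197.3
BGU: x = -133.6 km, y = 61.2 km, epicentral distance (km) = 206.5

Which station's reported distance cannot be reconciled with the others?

Solve using three stations at a time. Using OCWA, HLID, BGU (subtract circle equations pairwise → linear system) gives (x, y) ≈ (-16.5, -108.9).
Distances from that point to each station vs reported:
  OCWA: calculated 190.3 vs reported 190.3 → residual 0.0 km
  PAS: calculated 249.9 vs reported 179.3 → residual 70.6 km
  HLID: calculated 197.3 vs reported 197.3 → residual 0.0 km
  BGU: calculated 206.5 vs reported 206.5 → residual 0.0 km
OCWA, HLID, BGU are mutually consistent (residuals ≈ 0); PAS is off by 70.6 km.

PAS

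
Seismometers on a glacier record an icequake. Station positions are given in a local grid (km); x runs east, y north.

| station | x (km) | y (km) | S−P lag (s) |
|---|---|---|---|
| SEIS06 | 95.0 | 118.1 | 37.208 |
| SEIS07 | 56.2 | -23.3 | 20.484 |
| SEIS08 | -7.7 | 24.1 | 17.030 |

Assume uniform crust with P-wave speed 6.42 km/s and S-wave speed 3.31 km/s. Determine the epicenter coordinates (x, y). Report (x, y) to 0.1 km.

x ≈ -75.6 km, y ≈ -70.4 km

Distance from S−P lag: d = Δt · v_P v_S / (v_P − v_S) = Δt · (6.42·3.31)/(6.42−3.31) ≈ 6.8329·Δt.
So d_SEIS06 = 254.24, d_SEIS07 = 139.96, d_SEIS08 = 116.36 km.
Circle about each station: (x − 95.0)² + (y − 118.1)² = 254.24²; (x − 56.2)² + (y + 23.3)² = 139.96²; (x + 7.7)² + (y − 24.1)² = 116.36².
Subtracting the SEIS06 equation from the SEIS07 and SEIS08 equations removes the quadratic terms:
-77.6 x − 282.8 y = 25777.90
-205.4 x − 188.0 y = 28765.82
Solving the 2×2 system: x ≈ -75.6, y ≈ -70.4 km.
Check against SEIS06 (with the unrounded x, y): √((x − 95.0)²+(y − 118.1)²) = 254.25 ≈ 254.24 km. ✓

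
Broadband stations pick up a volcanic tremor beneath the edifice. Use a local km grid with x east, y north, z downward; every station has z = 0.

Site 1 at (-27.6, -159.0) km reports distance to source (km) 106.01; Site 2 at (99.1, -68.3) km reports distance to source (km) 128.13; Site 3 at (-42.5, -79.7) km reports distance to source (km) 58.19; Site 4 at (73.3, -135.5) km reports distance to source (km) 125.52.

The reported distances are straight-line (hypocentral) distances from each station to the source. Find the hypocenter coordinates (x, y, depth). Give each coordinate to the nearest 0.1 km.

(-18.3, -66.7, 51.3)

Each station gives a sphere (x−x_i)² + (y−y_i)² + z² = d_i² (stations at z=0).
Subtracting the Site 1 sphere from Site 2 and Site 3: z² cancels, leaving linear equations in x and y:
253.4 x + 181.4 y = -16736.24
-29.8 x + 158.6 y = -10032.38
Solving: x ≈ -18.302, y ≈ -66.695 km (keep extra digits for the depth step; rounded: -18.3, -66.7).
Then from the Site 1 sphere: z² = 106.01² − (x + 27.6)² − (y + 159.0)² with x = -18.302, y = -66.695, so z ≈ 51.298 ≈ 51.3 km.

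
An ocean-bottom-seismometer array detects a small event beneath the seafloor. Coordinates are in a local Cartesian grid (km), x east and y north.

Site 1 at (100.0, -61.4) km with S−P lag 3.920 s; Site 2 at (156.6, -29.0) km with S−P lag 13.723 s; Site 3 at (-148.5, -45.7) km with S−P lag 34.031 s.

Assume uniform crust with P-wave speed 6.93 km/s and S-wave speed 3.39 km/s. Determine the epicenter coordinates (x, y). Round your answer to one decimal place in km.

(75.9, -71.2)

Distance from S−P lag: d = Δt · v_P v_S / (v_P − v_S) = Δt · (6.93·3.39)/(6.93−3.39) ≈ 6.6364·Δt.
So d_Site 1 = 26.01, d_Site 2 = 91.07, d_Site 3 = 225.84 km.
Circle about each station: (x − 100.0)² + (y + 61.4)² = 26.01²; (x − 156.6)² + (y + 29.0)² = 91.07²; (x + 148.5)² + (y + 45.7)² = 225.84².
Subtracting pairs of circle equations eliminates x²+y² and gives linear equations (the radical axes):
113.2 x + 64.8 y = 3977.38
-497.0 x + 31.4 y = -39956.41
Solving the 2×2 system: x ≈ 75.9, y ≈ -71.2 km.
Check against Site 1 (with the unrounded x, y): √((x − 100.0)²+(y + 61.4)²) = 26.02 ≈ 26.01 km. ✓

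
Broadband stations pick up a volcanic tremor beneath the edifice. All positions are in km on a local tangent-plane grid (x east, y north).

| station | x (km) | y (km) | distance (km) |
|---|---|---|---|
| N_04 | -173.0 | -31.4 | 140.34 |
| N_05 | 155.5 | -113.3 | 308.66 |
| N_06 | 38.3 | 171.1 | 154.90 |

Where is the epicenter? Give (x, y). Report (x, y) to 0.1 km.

-86.1 km east, 78.8 km north

Circle about each station: (x + 173.0)² + (y + 31.4)² = 140.34²; (x − 155.5)² + (y + 113.3)² = 308.66²; (x − 38.3)² + (y − 171.1)² = 154.90².
Subtracting the N_04 equation from the N_05 and N_06 equations removes the quadratic terms:
657.0 x − 163.8 y = -69473.50
422.6 x + 405.0 y = -4471.55
Solving the 2×2 system: x ≈ -86.1, y ≈ 78.8 km.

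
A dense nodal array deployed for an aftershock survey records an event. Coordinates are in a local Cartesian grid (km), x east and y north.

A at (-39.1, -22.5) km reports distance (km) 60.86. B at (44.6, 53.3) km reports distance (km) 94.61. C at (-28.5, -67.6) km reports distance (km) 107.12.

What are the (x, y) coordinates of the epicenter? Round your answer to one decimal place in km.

(-48.7, 37.6)

Circle about each station: (x + 39.1)² + (y + 22.5)² = 60.86²; (x − 44.6)² + (y − 53.3)² = 94.61²; (x + 28.5)² + (y + 67.6)² = 107.12².
Subtracting pairs of circle equations eliminates x²+y² and gives linear equations (the radical axes):
167.4 x + 151.6 y = -2452.12
21.2 x − 90.2 y = -4423.80
Solving the 2×2 system: x ≈ -48.7, y ≈ 37.6 km.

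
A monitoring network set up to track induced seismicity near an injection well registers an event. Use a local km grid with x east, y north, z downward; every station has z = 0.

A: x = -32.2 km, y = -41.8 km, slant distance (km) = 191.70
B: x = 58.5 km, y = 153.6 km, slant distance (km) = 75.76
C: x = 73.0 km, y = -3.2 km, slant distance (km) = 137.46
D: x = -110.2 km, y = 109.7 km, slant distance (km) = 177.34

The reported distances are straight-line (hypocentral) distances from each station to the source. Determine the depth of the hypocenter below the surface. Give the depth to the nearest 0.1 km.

Each station gives a sphere (x−x_i)² + (y−y_i)² + z² = d_i² (stations at z=0).
Subtracting the A sphere from B and C: z² cancels, leaving linear equations in x and y:
181.4 x + 390.8 y = 55240.44
210.4 x + 77.2 y = 20408.80
Solving: x ≈ 54.400, y ≈ 116.101 km (keep extra digits for the depth step; rounded: 54.4, 116.1).
Then from the A sphere: z² = 191.70² − (x + 32.2)² − (y + 41.8)² with x = 54.400, y = 116.101, so z ≈ 65.701 ≈ 65.7 km.
Check against D (with the unrounded solution): distance 177.34 ≈ 177.34 km. ✓

65.7 km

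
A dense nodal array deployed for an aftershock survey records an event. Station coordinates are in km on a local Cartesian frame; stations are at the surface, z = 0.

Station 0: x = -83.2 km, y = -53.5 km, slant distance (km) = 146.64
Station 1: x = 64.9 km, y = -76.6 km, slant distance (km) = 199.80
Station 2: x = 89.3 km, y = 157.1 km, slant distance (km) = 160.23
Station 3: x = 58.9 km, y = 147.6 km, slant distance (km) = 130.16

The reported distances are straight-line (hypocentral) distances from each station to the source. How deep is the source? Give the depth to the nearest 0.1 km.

depth ≈ 37.7 km

Each station gives a sphere (x−x_i)² + (y−y_i)² + z² = d_i² (stations at z=0).
Subtracting the Station 0 sphere from Station 1 and Station 2: z² cancels, leaving linear equations in x and y:
296.2 x − 46.2 y = -18121.67
345.0 x + 421.2 y = 18700.05
Solving: x ≈ -48.109, y ≈ 83.803 km (keep extra digits for the depth step; rounded: -48.1, 83.8).
Then from the Station 0 sphere: z² = 146.64² − (x + 83.2)² − (y + 53.5)² with x = -48.109, y = 83.803, so z ≈ 37.680 ≈ 37.7 km.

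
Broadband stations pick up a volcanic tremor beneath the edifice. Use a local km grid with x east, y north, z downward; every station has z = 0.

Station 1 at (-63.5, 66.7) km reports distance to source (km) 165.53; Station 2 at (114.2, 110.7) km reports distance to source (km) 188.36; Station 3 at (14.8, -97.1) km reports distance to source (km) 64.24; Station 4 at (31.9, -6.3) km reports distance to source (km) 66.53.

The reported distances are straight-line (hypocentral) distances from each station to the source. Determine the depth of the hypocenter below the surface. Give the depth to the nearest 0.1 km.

43.5 km

Each station gives a sphere (x−x_i)² + (y−y_i)² + z² = d_i² (stations at z=0).
Subtracting the Station 1 sphere from Station 2 and Station 3: z² cancels, leaving linear equations in x and y:
355.4 x + 88.0 y = 8735.68
156.6 x − 327.6 y = 24439.71
Solving: x ≈ 38.496, y ≈ -56.201 km (keep extra digits for the depth step; rounded: 38.5, -56.2).
Then from the Station 1 sphere: z² = 165.53² − (x + 63.5)² − (y − 66.7)² with x = 38.496, y = -56.201, so z ≈ 43.501 ≈ 43.5 km.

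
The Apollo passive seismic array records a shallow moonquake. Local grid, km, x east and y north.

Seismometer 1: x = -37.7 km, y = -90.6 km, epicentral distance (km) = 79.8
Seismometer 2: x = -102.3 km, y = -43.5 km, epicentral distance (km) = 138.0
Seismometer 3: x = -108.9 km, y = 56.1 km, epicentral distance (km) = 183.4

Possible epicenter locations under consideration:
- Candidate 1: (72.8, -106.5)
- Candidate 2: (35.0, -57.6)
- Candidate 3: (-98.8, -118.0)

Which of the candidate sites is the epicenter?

For each candidate, compare |candidate − station| to the reported distance:
Candidate 1: residuals Seismometer 1 31.8, Seismometer 2 48.1, Seismometer 3 60.4 → max 60.4 km
Candidate 2: residuals Seismometer 1 0.0, Seismometer 2 0.0, Seismometer 3 0.0 → max 0.0 km
Candidate 3: residuals Seismometer 1 12.8, Seismometer 2 63.4, Seismometer 3 9.0 → max 63.4 km
Only Candidate 2 has all residuals ≈ 0.

Candidate 2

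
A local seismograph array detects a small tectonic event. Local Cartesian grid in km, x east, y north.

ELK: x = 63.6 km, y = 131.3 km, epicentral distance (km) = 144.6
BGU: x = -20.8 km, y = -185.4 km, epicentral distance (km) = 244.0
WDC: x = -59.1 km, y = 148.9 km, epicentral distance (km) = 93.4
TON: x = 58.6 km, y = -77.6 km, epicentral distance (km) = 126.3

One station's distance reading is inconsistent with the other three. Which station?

TON

Solve using three stations at a time. Using ELK, BGU, WDC (subtract circle equations pairwise → linear system) gives (x, y) ≈ (-59.5, 55.5).
Distances from that point to each station vs reported:
  ELK: calculated 144.6 vs reported 144.6 → residual 0.0 km
  BGU: calculated 244.0 vs reported 244.0 → residual 0.0 km
  WDC: calculated 93.4 vs reported 93.4 → residual 0.0 km
  TON: calculated 178.0 vs reported 126.3 → residual 51.7 km
ELK, BGU, WDC are mutually consistent (residuals ≈ 0); TON is off by 51.7 km.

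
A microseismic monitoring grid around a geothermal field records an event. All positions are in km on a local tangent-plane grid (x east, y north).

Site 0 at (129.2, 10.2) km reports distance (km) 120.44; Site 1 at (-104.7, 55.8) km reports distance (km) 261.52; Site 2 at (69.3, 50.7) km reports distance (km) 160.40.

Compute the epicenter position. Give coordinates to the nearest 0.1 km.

100.2 km east, -106.7 km north

Circle about each station: (x − 129.2)² + (y − 10.2)² = 120.44²; (x + 104.7)² + (y − 55.8)² = 261.52²; (x − 69.3)² + (y − 50.7)² = 160.40².
Subtracting the Site 0 equation from the Site 1 and Site 2 equations removes the quadratic terms:
-467.8 x + 91.2 y = -56607.87
-119.8 x + 81.0 y = -20646.07
Solving the 2×2 system: x ≈ 100.2, y ≈ -106.7 km.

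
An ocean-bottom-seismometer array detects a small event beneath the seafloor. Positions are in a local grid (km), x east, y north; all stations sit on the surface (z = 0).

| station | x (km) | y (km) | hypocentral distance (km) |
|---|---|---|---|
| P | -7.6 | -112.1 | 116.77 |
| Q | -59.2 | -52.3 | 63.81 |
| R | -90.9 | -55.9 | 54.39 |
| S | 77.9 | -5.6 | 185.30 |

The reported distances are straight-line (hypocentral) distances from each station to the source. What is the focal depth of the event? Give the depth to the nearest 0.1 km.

54.3 km

Each station gives a sphere (x−x_i)² + (y−y_i)² + z² = d_i² (stations at z=0).
Subtracting the P sphere from Q and R: z² cancels, leaving linear equations in x and y:
-103.2 x + 119.6 y = 3179.28
-166.6 x + 112.4 y = 9440.41
Solving: x ≈ -92.692, y ≈ -53.399 km (keep extra digits for the depth step; rounded: -92.7, -53.4).
Then from the P sphere: z² = 116.77² − (x + 7.6)² − (y + 112.1)² with x = -92.692, y = -53.399, so z ≈ 54.303 ≈ 54.3 km.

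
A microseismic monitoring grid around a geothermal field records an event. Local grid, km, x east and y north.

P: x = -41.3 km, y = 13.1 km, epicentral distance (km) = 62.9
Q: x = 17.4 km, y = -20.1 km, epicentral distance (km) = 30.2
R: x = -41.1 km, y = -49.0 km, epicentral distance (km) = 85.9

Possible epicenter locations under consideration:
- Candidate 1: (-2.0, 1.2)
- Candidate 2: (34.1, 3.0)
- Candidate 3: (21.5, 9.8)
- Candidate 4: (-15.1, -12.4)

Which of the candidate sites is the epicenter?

For each candidate, compare |candidate − station| to the reported distance:
Candidate 1: residuals P 21.8, Q 1.4, R 22.3 → max 22.3 km
Candidate 2: residuals P 13.2, Q 1.7, R 5.5 → max 13.2 km
Candidate 3: residuals P 0.0, Q 0.0, R 0.0 → max 0.0 km
Candidate 4: residuals P 26.3, Q 3.2, R 41.0 → max 41.0 km
Only Candidate 3 has all residuals ≈ 0.

Candidate 3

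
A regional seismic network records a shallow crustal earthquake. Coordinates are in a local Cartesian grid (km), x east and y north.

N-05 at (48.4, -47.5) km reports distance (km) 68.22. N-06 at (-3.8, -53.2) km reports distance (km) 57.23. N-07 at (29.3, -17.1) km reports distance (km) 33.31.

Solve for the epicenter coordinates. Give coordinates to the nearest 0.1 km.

(3.2, 3.6)

Circle about each station: (x − 48.4)² + (y + 47.5)² = 68.22²; (x + 3.8)² + (y + 53.2)² = 57.23²; (x − 29.3)² + (y + 17.1)² = 33.31².
Subtracting pairs of circle equations eliminates x²+y² and gives linear equations (the radical axes):
-104.4 x − 11.4 y = -375.43
-38.2 x + 60.8 y = 96.50
Solving the 2×2 system: x ≈ 3.2, y ≈ 3.6 km.
Check against N-05 (with the unrounded x, y): √((x − 48.4)²+(y + 47.5)²) = 68.22 ≈ 68.22 km. ✓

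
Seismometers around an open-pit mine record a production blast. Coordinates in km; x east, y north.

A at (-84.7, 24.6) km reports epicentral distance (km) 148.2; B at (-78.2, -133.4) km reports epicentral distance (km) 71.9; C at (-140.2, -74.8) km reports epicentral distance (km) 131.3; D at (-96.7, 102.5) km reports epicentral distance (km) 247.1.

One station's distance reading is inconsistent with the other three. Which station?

D

Solve using three stations at a time. Using A, B, C (subtract circle equations pairwise → linear system) gives (x, y) ≈ (-12.4, -104.7).
Distances from that point to each station vs reported:
  A: calculated 148.1 vs reported 148.2 → residual 0.1 km
  B: calculated 71.8 vs reported 71.9 → residual 0.1 km
  C: calculated 131.2 vs reported 131.3 → residual 0.1 km
  D: calculated 223.7 vs reported 247.1 → residual 23.4 km
A, B, C are mutually consistent (residuals ≈ 0); D is off by 23.4 km.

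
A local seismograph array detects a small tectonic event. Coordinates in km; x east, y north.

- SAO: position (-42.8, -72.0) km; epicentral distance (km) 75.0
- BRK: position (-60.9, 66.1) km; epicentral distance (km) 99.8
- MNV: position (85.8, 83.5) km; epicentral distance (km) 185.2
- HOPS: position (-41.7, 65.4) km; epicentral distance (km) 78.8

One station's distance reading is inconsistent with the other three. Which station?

Solve using three stations at a time. Using SAO, MNV, HOPS (subtract circle equations pairwise → linear system) gives (x, y) ≈ (-76.8, -5.2).
Distances from that point to each station vs reported:
  SAO: calculated 75.0 vs reported 75.0 → residual 0.0 km
  BRK: calculated 73.0 vs reported 99.8 → residual 26.8 km
  MNV: calculated 185.2 vs reported 185.2 → residual 0.0 km
  HOPS: calculated 78.8 vs reported 78.8 → residual 0.0 km
SAO, MNV, HOPS are mutually consistent (residuals ≈ 0); BRK is off by 26.8 km.

BRK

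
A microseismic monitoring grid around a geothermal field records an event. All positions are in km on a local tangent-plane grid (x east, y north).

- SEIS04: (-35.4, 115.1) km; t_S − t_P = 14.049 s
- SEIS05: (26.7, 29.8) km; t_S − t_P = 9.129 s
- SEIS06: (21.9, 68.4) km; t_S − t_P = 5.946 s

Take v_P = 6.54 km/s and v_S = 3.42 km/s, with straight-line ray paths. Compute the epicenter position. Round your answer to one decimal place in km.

x ≈ 60.9 km, y ≈ 85.6 km

Distance from S−P lag: d = Δt · v_P v_S / (v_P − v_S) = Δt · (6.54·3.42)/(6.54−3.42) ≈ 7.1688·Δt.
So d_SEIS04 = 100.72, d_SEIS05 = 65.44, d_SEIS06 = 42.63 km.
Circle about each station: (x + 35.4)² + (y − 115.1)² = 100.72²; (x − 26.7)² + (y − 29.8)² = 65.44²; (x − 21.9)² + (y − 68.4)² = 42.63².
Subtracting pairs of circle equations eliminates x²+y² and gives linear equations (the radical axes):
124.2 x − 170.6 y = -7038.12
114.6 x − 93.4 y = -1015.80
Solving the 2×2 system: x ≈ 60.9, y ≈ 85.6 km.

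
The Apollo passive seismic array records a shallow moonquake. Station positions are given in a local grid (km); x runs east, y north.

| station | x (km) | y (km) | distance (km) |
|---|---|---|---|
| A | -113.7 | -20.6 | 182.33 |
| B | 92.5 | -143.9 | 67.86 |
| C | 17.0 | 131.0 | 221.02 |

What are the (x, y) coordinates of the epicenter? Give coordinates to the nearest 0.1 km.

Circle about each station: (x + 113.7)² + (y + 20.6)² = 182.33²; (x − 92.5)² + (y + 143.9)² = 67.86²; (x − 17.0)² + (y − 131.0)² = 221.02².
Subtracting the A equation from the B and C equations removes the quadratic terms:
412.4 x − 246.6 y = 44550.66
261.4 x + 303.2 y = -11507.66
Solving the 2×2 system: x ≈ 56.3, y ≈ -86.5 km.
Check against A (with the unrounded x, y): √((x + 113.7)²+(y + 20.6)²) = 182.33 ≈ 182.33 km. ✓

56.3 km east, -86.5 km north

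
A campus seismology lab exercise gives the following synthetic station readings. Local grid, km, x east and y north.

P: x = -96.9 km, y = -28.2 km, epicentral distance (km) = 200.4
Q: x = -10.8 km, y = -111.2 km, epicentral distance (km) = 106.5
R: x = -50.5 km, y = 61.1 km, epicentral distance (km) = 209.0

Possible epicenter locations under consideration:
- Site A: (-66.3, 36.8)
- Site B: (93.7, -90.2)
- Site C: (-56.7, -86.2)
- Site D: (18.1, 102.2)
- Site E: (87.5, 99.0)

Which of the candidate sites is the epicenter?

Site B

For each candidate, compare |candidate − station| to the reported distance:
Site A: residuals P 128.6, Q 51.6, R 180.0 → max 180.0 km
Site B: residuals P 0.0, Q 0.1, R 0.0 → max 0.1 km
Site C: residuals P 129.8, Q 54.2, R 61.6 → max 129.8 km
Site D: residuals P 26.5, Q 108.8, R 129.0 → max 129.0 km
Site E: residuals P 23.6, Q 125.5, R 65.9 → max 125.5 km
Only Site B has all residuals ≈ 0.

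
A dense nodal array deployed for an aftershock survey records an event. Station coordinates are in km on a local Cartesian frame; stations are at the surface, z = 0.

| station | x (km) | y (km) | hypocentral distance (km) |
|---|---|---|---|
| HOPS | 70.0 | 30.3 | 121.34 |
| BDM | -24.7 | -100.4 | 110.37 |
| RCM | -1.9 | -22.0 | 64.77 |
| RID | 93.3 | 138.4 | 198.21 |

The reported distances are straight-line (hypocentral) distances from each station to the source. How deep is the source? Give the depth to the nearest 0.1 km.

Each station gives a sphere (x−x_i)² + (y−y_i)² + z² = d_i² (stations at z=0).
Subtracting the HOPS sphere from BDM and RCM: z² cancels, leaving linear equations in x and y:
-189.4 x − 261.4 y = 7414.02
-143.8 x − 104.6 y = 5197.76
Solving: x ≈ -32.804, y ≈ -4.594 km (keep extra digits for the depth step; rounded: -32.8, -4.6).
Then from the HOPS sphere: z² = 121.34² − (x − 70.0)² − (y − 30.3)² with x = -32.804, y = -4.594, so z ≈ 54.195 ≈ 54.2 km.

54.2 km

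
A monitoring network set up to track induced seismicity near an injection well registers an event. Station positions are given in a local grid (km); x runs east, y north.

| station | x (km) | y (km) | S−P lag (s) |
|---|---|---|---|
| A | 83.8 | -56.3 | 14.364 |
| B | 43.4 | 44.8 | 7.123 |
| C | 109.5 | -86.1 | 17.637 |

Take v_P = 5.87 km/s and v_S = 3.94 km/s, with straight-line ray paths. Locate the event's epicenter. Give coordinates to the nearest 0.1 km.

Distance from S−P lag: d = Δt · v_P v_S / (v_P − v_S) = Δt · (5.87·3.94)/(5.87−3.94) ≈ 11.9833·Δt.
So d_A = 172.13, d_B = 85.36, d_C = 211.35 km.
Circle about each station: (x − 83.8)² + (y + 56.3)² = 172.13²; (x − 43.4)² + (y − 44.8)² = 85.36²; (x − 109.5)² + (y + 86.1)² = 211.35².
Subtracting the A equation from the B and C equations removes the quadratic terms:
-80.8 x + 202.2 y = 16040.88
51.4 x − 59.6 y = -5828.76
Solving the 2×2 system: x ≈ -39.9, y ≈ 63.4 km.

-39.9 km east, 63.4 km north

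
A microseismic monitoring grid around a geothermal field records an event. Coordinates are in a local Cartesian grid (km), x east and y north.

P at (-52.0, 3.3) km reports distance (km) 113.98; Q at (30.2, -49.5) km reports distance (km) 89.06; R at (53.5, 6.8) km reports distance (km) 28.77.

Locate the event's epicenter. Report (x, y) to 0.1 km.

Circle about each station: (x + 52.0)² + (y − 3.3)² = 113.98²; (x − 30.2)² + (y + 49.5)² = 89.06²; (x − 53.5)² + (y − 6.8)² = 28.77².
Subtracting the P equation from the Q and R equations removes the quadratic terms:
164.4 x − 105.6 y = 5707.16
211.0 x + 7.0 y = 12357.33
Solving the 2×2 system: x ≈ 57.4, y ≈ 35.3 km.

x ≈ 57.4 km, y ≈ 35.3 km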